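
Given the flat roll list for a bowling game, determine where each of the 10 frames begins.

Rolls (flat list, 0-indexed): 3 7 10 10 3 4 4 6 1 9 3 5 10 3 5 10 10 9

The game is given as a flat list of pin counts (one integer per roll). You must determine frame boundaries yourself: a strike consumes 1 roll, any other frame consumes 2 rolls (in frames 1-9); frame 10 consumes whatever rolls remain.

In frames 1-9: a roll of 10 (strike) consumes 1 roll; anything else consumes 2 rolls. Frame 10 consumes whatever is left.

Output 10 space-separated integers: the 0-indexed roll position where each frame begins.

Answer: 0 2 3 4 6 8 10 12 13 15

Derivation:
Frame 1 starts at roll index 0: rolls=3,7 (sum=10), consumes 2 rolls
Frame 2 starts at roll index 2: roll=10 (strike), consumes 1 roll
Frame 3 starts at roll index 3: roll=10 (strike), consumes 1 roll
Frame 4 starts at roll index 4: rolls=3,4 (sum=7), consumes 2 rolls
Frame 5 starts at roll index 6: rolls=4,6 (sum=10), consumes 2 rolls
Frame 6 starts at roll index 8: rolls=1,9 (sum=10), consumes 2 rolls
Frame 7 starts at roll index 10: rolls=3,5 (sum=8), consumes 2 rolls
Frame 8 starts at roll index 12: roll=10 (strike), consumes 1 roll
Frame 9 starts at roll index 13: rolls=3,5 (sum=8), consumes 2 rolls
Frame 10 starts at roll index 15: 3 remaining rolls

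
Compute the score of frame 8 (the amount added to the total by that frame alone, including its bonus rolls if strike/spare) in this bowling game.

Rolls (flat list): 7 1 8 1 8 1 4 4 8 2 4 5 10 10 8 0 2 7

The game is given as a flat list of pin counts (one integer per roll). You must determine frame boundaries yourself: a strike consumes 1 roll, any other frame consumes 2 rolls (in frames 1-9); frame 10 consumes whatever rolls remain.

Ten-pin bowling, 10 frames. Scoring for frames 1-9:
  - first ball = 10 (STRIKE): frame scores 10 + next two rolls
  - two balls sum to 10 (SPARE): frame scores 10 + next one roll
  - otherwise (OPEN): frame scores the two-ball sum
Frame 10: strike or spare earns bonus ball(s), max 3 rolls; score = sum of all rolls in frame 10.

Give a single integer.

Frame 1: OPEN (7+1=8). Cumulative: 8
Frame 2: OPEN (8+1=9). Cumulative: 17
Frame 3: OPEN (8+1=9). Cumulative: 26
Frame 4: OPEN (4+4=8). Cumulative: 34
Frame 5: SPARE (8+2=10). 10 + next roll (4) = 14. Cumulative: 48
Frame 6: OPEN (4+5=9). Cumulative: 57
Frame 7: STRIKE. 10 + next two rolls (10+8) = 28. Cumulative: 85
Frame 8: STRIKE. 10 + next two rolls (8+0) = 18. Cumulative: 103
Frame 9: OPEN (8+0=8). Cumulative: 111
Frame 10: OPEN. Sum of all frame-10 rolls (2+7) = 9. Cumulative: 120

Answer: 18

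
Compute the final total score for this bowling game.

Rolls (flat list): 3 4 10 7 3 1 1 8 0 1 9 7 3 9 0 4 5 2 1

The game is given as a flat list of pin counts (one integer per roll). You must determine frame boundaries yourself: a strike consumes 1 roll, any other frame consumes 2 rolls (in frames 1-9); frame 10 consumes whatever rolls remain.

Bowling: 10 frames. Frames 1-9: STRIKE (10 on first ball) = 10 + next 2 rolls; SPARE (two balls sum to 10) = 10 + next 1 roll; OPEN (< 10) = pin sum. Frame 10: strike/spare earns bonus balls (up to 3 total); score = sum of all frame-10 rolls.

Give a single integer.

Frame 1: OPEN (3+4=7). Cumulative: 7
Frame 2: STRIKE. 10 + next two rolls (7+3) = 20. Cumulative: 27
Frame 3: SPARE (7+3=10). 10 + next roll (1) = 11. Cumulative: 38
Frame 4: OPEN (1+1=2). Cumulative: 40
Frame 5: OPEN (8+0=8). Cumulative: 48
Frame 6: SPARE (1+9=10). 10 + next roll (7) = 17. Cumulative: 65
Frame 7: SPARE (7+3=10). 10 + next roll (9) = 19. Cumulative: 84
Frame 8: OPEN (9+0=9). Cumulative: 93
Frame 9: OPEN (4+5=9). Cumulative: 102
Frame 10: OPEN. Sum of all frame-10 rolls (2+1) = 3. Cumulative: 105

Answer: 105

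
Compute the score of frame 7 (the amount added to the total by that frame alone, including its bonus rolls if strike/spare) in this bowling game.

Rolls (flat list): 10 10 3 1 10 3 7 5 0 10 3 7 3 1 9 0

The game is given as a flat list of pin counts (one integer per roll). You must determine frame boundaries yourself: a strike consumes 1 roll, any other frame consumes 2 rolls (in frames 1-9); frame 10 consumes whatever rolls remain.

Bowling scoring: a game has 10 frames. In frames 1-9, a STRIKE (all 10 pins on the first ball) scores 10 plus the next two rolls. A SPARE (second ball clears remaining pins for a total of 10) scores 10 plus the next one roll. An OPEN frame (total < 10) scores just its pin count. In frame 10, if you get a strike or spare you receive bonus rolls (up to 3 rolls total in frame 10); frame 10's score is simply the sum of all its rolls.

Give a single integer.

Frame 1: STRIKE. 10 + next two rolls (10+3) = 23. Cumulative: 23
Frame 2: STRIKE. 10 + next two rolls (3+1) = 14. Cumulative: 37
Frame 3: OPEN (3+1=4). Cumulative: 41
Frame 4: STRIKE. 10 + next two rolls (3+7) = 20. Cumulative: 61
Frame 5: SPARE (3+7=10). 10 + next roll (5) = 15. Cumulative: 76
Frame 6: OPEN (5+0=5). Cumulative: 81
Frame 7: STRIKE. 10 + next two rolls (3+7) = 20. Cumulative: 101
Frame 8: SPARE (3+7=10). 10 + next roll (3) = 13. Cumulative: 114
Frame 9: OPEN (3+1=4). Cumulative: 118

Answer: 20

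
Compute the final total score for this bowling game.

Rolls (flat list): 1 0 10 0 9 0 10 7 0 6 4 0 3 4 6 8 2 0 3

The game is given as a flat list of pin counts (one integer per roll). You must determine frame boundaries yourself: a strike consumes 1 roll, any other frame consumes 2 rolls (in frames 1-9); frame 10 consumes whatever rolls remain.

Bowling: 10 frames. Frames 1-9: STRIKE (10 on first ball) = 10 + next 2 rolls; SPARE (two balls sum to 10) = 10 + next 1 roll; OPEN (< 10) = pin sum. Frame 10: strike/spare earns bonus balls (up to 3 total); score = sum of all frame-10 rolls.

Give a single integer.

Frame 1: OPEN (1+0=1). Cumulative: 1
Frame 2: STRIKE. 10 + next two rolls (0+9) = 19. Cumulative: 20
Frame 3: OPEN (0+9=9). Cumulative: 29
Frame 4: SPARE (0+10=10). 10 + next roll (7) = 17. Cumulative: 46
Frame 5: OPEN (7+0=7). Cumulative: 53
Frame 6: SPARE (6+4=10). 10 + next roll (0) = 10. Cumulative: 63
Frame 7: OPEN (0+3=3). Cumulative: 66
Frame 8: SPARE (4+6=10). 10 + next roll (8) = 18. Cumulative: 84
Frame 9: SPARE (8+2=10). 10 + next roll (0) = 10. Cumulative: 94
Frame 10: OPEN. Sum of all frame-10 rolls (0+3) = 3. Cumulative: 97

Answer: 97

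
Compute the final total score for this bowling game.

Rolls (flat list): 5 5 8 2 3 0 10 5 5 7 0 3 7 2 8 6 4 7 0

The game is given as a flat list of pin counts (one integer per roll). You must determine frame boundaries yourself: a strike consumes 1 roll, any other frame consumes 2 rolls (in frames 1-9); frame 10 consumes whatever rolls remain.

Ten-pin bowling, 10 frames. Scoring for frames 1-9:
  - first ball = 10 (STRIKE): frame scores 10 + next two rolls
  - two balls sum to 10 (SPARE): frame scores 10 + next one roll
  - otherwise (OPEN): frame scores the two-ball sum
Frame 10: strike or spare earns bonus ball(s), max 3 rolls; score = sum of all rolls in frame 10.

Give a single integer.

Answer: 130

Derivation:
Frame 1: SPARE (5+5=10). 10 + next roll (8) = 18. Cumulative: 18
Frame 2: SPARE (8+2=10). 10 + next roll (3) = 13. Cumulative: 31
Frame 3: OPEN (3+0=3). Cumulative: 34
Frame 4: STRIKE. 10 + next two rolls (5+5) = 20. Cumulative: 54
Frame 5: SPARE (5+5=10). 10 + next roll (7) = 17. Cumulative: 71
Frame 6: OPEN (7+0=7). Cumulative: 78
Frame 7: SPARE (3+7=10). 10 + next roll (2) = 12. Cumulative: 90
Frame 8: SPARE (2+8=10). 10 + next roll (6) = 16. Cumulative: 106
Frame 9: SPARE (6+4=10). 10 + next roll (7) = 17. Cumulative: 123
Frame 10: OPEN. Sum of all frame-10 rolls (7+0) = 7. Cumulative: 130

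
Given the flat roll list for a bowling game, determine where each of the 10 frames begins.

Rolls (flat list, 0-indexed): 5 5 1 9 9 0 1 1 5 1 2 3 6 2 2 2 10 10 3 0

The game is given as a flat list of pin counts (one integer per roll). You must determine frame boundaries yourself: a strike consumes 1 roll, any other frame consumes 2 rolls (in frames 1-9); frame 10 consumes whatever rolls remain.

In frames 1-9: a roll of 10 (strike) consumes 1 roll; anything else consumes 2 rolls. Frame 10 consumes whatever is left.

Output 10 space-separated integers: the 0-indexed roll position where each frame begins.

Frame 1 starts at roll index 0: rolls=5,5 (sum=10), consumes 2 rolls
Frame 2 starts at roll index 2: rolls=1,9 (sum=10), consumes 2 rolls
Frame 3 starts at roll index 4: rolls=9,0 (sum=9), consumes 2 rolls
Frame 4 starts at roll index 6: rolls=1,1 (sum=2), consumes 2 rolls
Frame 5 starts at roll index 8: rolls=5,1 (sum=6), consumes 2 rolls
Frame 6 starts at roll index 10: rolls=2,3 (sum=5), consumes 2 rolls
Frame 7 starts at roll index 12: rolls=6,2 (sum=8), consumes 2 rolls
Frame 8 starts at roll index 14: rolls=2,2 (sum=4), consumes 2 rolls
Frame 9 starts at roll index 16: roll=10 (strike), consumes 1 roll
Frame 10 starts at roll index 17: 3 remaining rolls

Answer: 0 2 4 6 8 10 12 14 16 17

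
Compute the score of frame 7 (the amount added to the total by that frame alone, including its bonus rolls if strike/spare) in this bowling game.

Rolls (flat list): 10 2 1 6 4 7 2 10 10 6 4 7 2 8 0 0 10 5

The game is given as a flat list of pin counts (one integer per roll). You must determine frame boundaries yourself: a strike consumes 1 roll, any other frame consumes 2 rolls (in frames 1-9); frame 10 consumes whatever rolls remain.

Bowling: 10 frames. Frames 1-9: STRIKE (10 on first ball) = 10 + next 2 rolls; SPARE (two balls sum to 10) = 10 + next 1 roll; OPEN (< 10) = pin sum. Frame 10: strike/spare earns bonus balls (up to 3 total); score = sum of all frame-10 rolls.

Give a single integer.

Answer: 17

Derivation:
Frame 1: STRIKE. 10 + next two rolls (2+1) = 13. Cumulative: 13
Frame 2: OPEN (2+1=3). Cumulative: 16
Frame 3: SPARE (6+4=10). 10 + next roll (7) = 17. Cumulative: 33
Frame 4: OPEN (7+2=9). Cumulative: 42
Frame 5: STRIKE. 10 + next two rolls (10+6) = 26. Cumulative: 68
Frame 6: STRIKE. 10 + next two rolls (6+4) = 20. Cumulative: 88
Frame 7: SPARE (6+4=10). 10 + next roll (7) = 17. Cumulative: 105
Frame 8: OPEN (7+2=9). Cumulative: 114
Frame 9: OPEN (8+0=8). Cumulative: 122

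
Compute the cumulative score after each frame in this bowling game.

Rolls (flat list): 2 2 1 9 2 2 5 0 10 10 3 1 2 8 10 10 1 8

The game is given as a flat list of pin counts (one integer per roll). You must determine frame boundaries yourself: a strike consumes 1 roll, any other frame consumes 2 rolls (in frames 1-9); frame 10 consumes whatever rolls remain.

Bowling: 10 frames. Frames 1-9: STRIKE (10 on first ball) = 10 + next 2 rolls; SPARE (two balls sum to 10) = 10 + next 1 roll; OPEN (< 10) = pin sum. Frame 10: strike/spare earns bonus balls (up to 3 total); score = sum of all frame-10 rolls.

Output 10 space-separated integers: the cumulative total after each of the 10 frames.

Frame 1: OPEN (2+2=4). Cumulative: 4
Frame 2: SPARE (1+9=10). 10 + next roll (2) = 12. Cumulative: 16
Frame 3: OPEN (2+2=4). Cumulative: 20
Frame 4: OPEN (5+0=5). Cumulative: 25
Frame 5: STRIKE. 10 + next two rolls (10+3) = 23. Cumulative: 48
Frame 6: STRIKE. 10 + next two rolls (3+1) = 14. Cumulative: 62
Frame 7: OPEN (3+1=4). Cumulative: 66
Frame 8: SPARE (2+8=10). 10 + next roll (10) = 20. Cumulative: 86
Frame 9: STRIKE. 10 + next two rolls (10+1) = 21. Cumulative: 107
Frame 10: STRIKE. Sum of all frame-10 rolls (10+1+8) = 19. Cumulative: 126

Answer: 4 16 20 25 48 62 66 86 107 126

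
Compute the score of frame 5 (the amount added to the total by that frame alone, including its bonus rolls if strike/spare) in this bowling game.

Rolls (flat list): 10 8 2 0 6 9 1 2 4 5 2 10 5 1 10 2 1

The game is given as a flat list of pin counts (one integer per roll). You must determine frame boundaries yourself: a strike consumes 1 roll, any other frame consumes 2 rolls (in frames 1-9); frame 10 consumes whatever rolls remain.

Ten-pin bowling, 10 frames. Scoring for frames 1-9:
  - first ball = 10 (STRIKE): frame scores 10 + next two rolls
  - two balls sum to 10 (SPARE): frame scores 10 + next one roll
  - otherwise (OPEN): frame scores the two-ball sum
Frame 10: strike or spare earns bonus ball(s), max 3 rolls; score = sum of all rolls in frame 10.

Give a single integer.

Frame 1: STRIKE. 10 + next two rolls (8+2) = 20. Cumulative: 20
Frame 2: SPARE (8+2=10). 10 + next roll (0) = 10. Cumulative: 30
Frame 3: OPEN (0+6=6). Cumulative: 36
Frame 4: SPARE (9+1=10). 10 + next roll (2) = 12. Cumulative: 48
Frame 5: OPEN (2+4=6). Cumulative: 54
Frame 6: OPEN (5+2=7). Cumulative: 61
Frame 7: STRIKE. 10 + next two rolls (5+1) = 16. Cumulative: 77

Answer: 6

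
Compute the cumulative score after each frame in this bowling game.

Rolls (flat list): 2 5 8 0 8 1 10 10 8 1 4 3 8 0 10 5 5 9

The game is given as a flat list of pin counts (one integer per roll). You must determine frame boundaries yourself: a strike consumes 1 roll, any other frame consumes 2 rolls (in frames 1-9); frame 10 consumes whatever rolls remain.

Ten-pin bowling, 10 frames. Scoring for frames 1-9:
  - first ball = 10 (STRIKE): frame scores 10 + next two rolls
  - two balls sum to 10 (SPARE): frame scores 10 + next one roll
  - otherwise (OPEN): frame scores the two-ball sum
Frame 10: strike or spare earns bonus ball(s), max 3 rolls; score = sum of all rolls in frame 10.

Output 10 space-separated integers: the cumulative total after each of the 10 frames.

Answer: 7 15 24 52 71 80 87 95 115 134

Derivation:
Frame 1: OPEN (2+5=7). Cumulative: 7
Frame 2: OPEN (8+0=8). Cumulative: 15
Frame 3: OPEN (8+1=9). Cumulative: 24
Frame 4: STRIKE. 10 + next two rolls (10+8) = 28. Cumulative: 52
Frame 5: STRIKE. 10 + next two rolls (8+1) = 19. Cumulative: 71
Frame 6: OPEN (8+1=9). Cumulative: 80
Frame 7: OPEN (4+3=7). Cumulative: 87
Frame 8: OPEN (8+0=8). Cumulative: 95
Frame 9: STRIKE. 10 + next two rolls (5+5) = 20. Cumulative: 115
Frame 10: SPARE. Sum of all frame-10 rolls (5+5+9) = 19. Cumulative: 134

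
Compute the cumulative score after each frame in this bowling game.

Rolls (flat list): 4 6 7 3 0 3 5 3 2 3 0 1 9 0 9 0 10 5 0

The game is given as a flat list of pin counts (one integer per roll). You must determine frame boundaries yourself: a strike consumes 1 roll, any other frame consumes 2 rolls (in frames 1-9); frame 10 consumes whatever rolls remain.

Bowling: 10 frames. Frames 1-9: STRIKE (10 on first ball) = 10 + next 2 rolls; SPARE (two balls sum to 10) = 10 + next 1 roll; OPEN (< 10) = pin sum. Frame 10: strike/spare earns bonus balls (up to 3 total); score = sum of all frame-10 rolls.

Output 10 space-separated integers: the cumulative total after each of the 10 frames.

Answer: 17 27 30 38 43 44 53 62 77 82

Derivation:
Frame 1: SPARE (4+6=10). 10 + next roll (7) = 17. Cumulative: 17
Frame 2: SPARE (7+3=10). 10 + next roll (0) = 10. Cumulative: 27
Frame 3: OPEN (0+3=3). Cumulative: 30
Frame 4: OPEN (5+3=8). Cumulative: 38
Frame 5: OPEN (2+3=5). Cumulative: 43
Frame 6: OPEN (0+1=1). Cumulative: 44
Frame 7: OPEN (9+0=9). Cumulative: 53
Frame 8: OPEN (9+0=9). Cumulative: 62
Frame 9: STRIKE. 10 + next two rolls (5+0) = 15. Cumulative: 77
Frame 10: OPEN. Sum of all frame-10 rolls (5+0) = 5. Cumulative: 82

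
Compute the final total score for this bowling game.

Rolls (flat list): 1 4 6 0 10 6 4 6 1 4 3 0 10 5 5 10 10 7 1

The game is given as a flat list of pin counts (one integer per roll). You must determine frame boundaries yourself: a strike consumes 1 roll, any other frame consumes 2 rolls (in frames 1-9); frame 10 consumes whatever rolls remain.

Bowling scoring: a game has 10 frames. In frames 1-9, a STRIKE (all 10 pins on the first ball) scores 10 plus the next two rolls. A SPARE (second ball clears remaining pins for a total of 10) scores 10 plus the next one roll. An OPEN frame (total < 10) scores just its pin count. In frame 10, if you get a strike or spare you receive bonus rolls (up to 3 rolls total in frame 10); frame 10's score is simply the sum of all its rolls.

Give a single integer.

Frame 1: OPEN (1+4=5). Cumulative: 5
Frame 2: OPEN (6+0=6). Cumulative: 11
Frame 3: STRIKE. 10 + next two rolls (6+4) = 20. Cumulative: 31
Frame 4: SPARE (6+4=10). 10 + next roll (6) = 16. Cumulative: 47
Frame 5: OPEN (6+1=7). Cumulative: 54
Frame 6: OPEN (4+3=7). Cumulative: 61
Frame 7: SPARE (0+10=10). 10 + next roll (5) = 15. Cumulative: 76
Frame 8: SPARE (5+5=10). 10 + next roll (10) = 20. Cumulative: 96
Frame 9: STRIKE. 10 + next two rolls (10+7) = 27. Cumulative: 123
Frame 10: STRIKE. Sum of all frame-10 rolls (10+7+1) = 18. Cumulative: 141

Answer: 141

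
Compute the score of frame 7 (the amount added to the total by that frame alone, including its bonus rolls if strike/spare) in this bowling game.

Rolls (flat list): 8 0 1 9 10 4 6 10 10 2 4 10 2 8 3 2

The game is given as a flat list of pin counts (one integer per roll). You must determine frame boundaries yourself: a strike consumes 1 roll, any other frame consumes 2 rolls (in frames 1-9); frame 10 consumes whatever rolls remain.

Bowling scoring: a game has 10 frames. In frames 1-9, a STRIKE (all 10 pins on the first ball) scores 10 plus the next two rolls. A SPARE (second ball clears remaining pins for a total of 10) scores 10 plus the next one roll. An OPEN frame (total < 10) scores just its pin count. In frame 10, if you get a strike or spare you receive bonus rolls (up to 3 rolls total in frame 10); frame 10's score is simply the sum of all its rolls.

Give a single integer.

Frame 1: OPEN (8+0=8). Cumulative: 8
Frame 2: SPARE (1+9=10). 10 + next roll (10) = 20. Cumulative: 28
Frame 3: STRIKE. 10 + next two rolls (4+6) = 20. Cumulative: 48
Frame 4: SPARE (4+6=10). 10 + next roll (10) = 20. Cumulative: 68
Frame 5: STRIKE. 10 + next two rolls (10+2) = 22. Cumulative: 90
Frame 6: STRIKE. 10 + next two rolls (2+4) = 16. Cumulative: 106
Frame 7: OPEN (2+4=6). Cumulative: 112
Frame 8: STRIKE. 10 + next two rolls (2+8) = 20. Cumulative: 132
Frame 9: SPARE (2+8=10). 10 + next roll (3) = 13. Cumulative: 145

Answer: 6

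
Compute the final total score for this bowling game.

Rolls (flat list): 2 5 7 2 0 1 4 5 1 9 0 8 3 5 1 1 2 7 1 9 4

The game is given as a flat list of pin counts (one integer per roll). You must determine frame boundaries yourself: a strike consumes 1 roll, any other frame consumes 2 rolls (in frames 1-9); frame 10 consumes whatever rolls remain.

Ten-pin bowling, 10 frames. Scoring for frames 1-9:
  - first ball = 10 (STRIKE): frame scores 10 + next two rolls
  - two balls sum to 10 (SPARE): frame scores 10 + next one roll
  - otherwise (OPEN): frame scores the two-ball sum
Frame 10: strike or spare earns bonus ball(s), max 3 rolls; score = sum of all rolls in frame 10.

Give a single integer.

Frame 1: OPEN (2+5=7). Cumulative: 7
Frame 2: OPEN (7+2=9). Cumulative: 16
Frame 3: OPEN (0+1=1). Cumulative: 17
Frame 4: OPEN (4+5=9). Cumulative: 26
Frame 5: SPARE (1+9=10). 10 + next roll (0) = 10. Cumulative: 36
Frame 6: OPEN (0+8=8). Cumulative: 44
Frame 7: OPEN (3+5=8). Cumulative: 52
Frame 8: OPEN (1+1=2). Cumulative: 54
Frame 9: OPEN (2+7=9). Cumulative: 63
Frame 10: SPARE. Sum of all frame-10 rolls (1+9+4) = 14. Cumulative: 77

Answer: 77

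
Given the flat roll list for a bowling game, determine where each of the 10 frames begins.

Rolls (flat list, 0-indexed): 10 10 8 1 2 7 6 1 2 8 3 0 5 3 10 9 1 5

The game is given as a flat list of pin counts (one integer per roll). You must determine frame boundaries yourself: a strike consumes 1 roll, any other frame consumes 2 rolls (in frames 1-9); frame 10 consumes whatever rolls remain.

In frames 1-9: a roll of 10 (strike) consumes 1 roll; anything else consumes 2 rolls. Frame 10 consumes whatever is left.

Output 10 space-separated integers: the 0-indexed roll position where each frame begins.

Answer: 0 1 2 4 6 8 10 12 14 15

Derivation:
Frame 1 starts at roll index 0: roll=10 (strike), consumes 1 roll
Frame 2 starts at roll index 1: roll=10 (strike), consumes 1 roll
Frame 3 starts at roll index 2: rolls=8,1 (sum=9), consumes 2 rolls
Frame 4 starts at roll index 4: rolls=2,7 (sum=9), consumes 2 rolls
Frame 5 starts at roll index 6: rolls=6,1 (sum=7), consumes 2 rolls
Frame 6 starts at roll index 8: rolls=2,8 (sum=10), consumes 2 rolls
Frame 7 starts at roll index 10: rolls=3,0 (sum=3), consumes 2 rolls
Frame 8 starts at roll index 12: rolls=5,3 (sum=8), consumes 2 rolls
Frame 9 starts at roll index 14: roll=10 (strike), consumes 1 roll
Frame 10 starts at roll index 15: 3 remaining rolls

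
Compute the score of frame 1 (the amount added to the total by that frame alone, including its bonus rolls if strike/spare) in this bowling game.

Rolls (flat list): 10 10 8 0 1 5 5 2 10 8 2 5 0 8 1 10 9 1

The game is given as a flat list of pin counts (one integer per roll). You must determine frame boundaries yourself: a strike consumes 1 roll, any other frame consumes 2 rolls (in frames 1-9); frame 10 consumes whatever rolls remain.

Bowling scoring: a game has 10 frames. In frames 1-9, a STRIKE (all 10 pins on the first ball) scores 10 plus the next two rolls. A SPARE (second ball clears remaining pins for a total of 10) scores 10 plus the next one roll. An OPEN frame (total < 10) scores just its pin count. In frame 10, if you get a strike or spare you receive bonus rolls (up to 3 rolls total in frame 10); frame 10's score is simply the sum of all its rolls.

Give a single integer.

Frame 1: STRIKE. 10 + next two rolls (10+8) = 28. Cumulative: 28
Frame 2: STRIKE. 10 + next two rolls (8+0) = 18. Cumulative: 46
Frame 3: OPEN (8+0=8). Cumulative: 54

Answer: 28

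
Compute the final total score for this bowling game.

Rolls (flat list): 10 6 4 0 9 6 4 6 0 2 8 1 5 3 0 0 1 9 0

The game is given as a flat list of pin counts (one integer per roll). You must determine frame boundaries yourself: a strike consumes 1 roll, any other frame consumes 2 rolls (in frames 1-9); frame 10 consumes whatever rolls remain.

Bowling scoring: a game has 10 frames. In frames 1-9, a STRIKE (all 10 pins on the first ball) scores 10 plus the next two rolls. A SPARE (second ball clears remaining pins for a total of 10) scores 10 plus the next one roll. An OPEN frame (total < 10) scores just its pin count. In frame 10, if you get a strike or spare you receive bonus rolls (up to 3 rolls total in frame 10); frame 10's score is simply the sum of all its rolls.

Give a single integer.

Answer: 91

Derivation:
Frame 1: STRIKE. 10 + next two rolls (6+4) = 20. Cumulative: 20
Frame 2: SPARE (6+4=10). 10 + next roll (0) = 10. Cumulative: 30
Frame 3: OPEN (0+9=9). Cumulative: 39
Frame 4: SPARE (6+4=10). 10 + next roll (6) = 16. Cumulative: 55
Frame 5: OPEN (6+0=6). Cumulative: 61
Frame 6: SPARE (2+8=10). 10 + next roll (1) = 11. Cumulative: 72
Frame 7: OPEN (1+5=6). Cumulative: 78
Frame 8: OPEN (3+0=3). Cumulative: 81
Frame 9: OPEN (0+1=1). Cumulative: 82
Frame 10: OPEN. Sum of all frame-10 rolls (9+0) = 9. Cumulative: 91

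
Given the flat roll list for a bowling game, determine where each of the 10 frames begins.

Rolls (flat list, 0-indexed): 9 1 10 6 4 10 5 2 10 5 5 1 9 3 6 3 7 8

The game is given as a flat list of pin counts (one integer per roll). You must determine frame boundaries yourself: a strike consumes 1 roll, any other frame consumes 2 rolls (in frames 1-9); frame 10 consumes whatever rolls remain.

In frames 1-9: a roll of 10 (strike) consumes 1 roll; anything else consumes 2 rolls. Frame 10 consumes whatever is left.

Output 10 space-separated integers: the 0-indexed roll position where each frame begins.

Frame 1 starts at roll index 0: rolls=9,1 (sum=10), consumes 2 rolls
Frame 2 starts at roll index 2: roll=10 (strike), consumes 1 roll
Frame 3 starts at roll index 3: rolls=6,4 (sum=10), consumes 2 rolls
Frame 4 starts at roll index 5: roll=10 (strike), consumes 1 roll
Frame 5 starts at roll index 6: rolls=5,2 (sum=7), consumes 2 rolls
Frame 6 starts at roll index 8: roll=10 (strike), consumes 1 roll
Frame 7 starts at roll index 9: rolls=5,5 (sum=10), consumes 2 rolls
Frame 8 starts at roll index 11: rolls=1,9 (sum=10), consumes 2 rolls
Frame 9 starts at roll index 13: rolls=3,6 (sum=9), consumes 2 rolls
Frame 10 starts at roll index 15: 3 remaining rolls

Answer: 0 2 3 5 6 8 9 11 13 15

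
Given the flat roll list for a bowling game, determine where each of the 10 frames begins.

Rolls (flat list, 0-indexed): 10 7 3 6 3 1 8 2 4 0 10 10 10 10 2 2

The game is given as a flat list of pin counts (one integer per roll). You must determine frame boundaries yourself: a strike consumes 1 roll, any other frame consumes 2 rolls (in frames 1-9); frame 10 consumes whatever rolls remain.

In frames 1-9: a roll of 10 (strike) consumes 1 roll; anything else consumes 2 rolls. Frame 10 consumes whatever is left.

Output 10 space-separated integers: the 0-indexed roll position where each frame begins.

Frame 1 starts at roll index 0: roll=10 (strike), consumes 1 roll
Frame 2 starts at roll index 1: rolls=7,3 (sum=10), consumes 2 rolls
Frame 3 starts at roll index 3: rolls=6,3 (sum=9), consumes 2 rolls
Frame 4 starts at roll index 5: rolls=1,8 (sum=9), consumes 2 rolls
Frame 5 starts at roll index 7: rolls=2,4 (sum=6), consumes 2 rolls
Frame 6 starts at roll index 9: rolls=0,10 (sum=10), consumes 2 rolls
Frame 7 starts at roll index 11: roll=10 (strike), consumes 1 roll
Frame 8 starts at roll index 12: roll=10 (strike), consumes 1 roll
Frame 9 starts at roll index 13: roll=10 (strike), consumes 1 roll
Frame 10 starts at roll index 14: 2 remaining rolls

Answer: 0 1 3 5 7 9 11 12 13 14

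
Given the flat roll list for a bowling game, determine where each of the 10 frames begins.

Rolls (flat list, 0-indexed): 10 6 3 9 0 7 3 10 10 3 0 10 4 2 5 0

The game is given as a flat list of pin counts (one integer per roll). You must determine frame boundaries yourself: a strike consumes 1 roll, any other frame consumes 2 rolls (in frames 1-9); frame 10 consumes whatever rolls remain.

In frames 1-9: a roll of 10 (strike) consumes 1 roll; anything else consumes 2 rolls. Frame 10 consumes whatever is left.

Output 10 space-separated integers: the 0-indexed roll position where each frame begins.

Frame 1 starts at roll index 0: roll=10 (strike), consumes 1 roll
Frame 2 starts at roll index 1: rolls=6,3 (sum=9), consumes 2 rolls
Frame 3 starts at roll index 3: rolls=9,0 (sum=9), consumes 2 rolls
Frame 4 starts at roll index 5: rolls=7,3 (sum=10), consumes 2 rolls
Frame 5 starts at roll index 7: roll=10 (strike), consumes 1 roll
Frame 6 starts at roll index 8: roll=10 (strike), consumes 1 roll
Frame 7 starts at roll index 9: rolls=3,0 (sum=3), consumes 2 rolls
Frame 8 starts at roll index 11: roll=10 (strike), consumes 1 roll
Frame 9 starts at roll index 12: rolls=4,2 (sum=6), consumes 2 rolls
Frame 10 starts at roll index 14: 2 remaining rolls

Answer: 0 1 3 5 7 8 9 11 12 14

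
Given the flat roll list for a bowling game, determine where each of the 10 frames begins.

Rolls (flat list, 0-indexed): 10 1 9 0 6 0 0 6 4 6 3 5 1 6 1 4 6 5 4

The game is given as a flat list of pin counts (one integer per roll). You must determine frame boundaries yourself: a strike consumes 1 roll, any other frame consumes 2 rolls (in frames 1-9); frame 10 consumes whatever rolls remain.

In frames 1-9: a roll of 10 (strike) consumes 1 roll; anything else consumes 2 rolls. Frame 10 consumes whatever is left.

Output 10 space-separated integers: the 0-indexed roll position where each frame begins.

Frame 1 starts at roll index 0: roll=10 (strike), consumes 1 roll
Frame 2 starts at roll index 1: rolls=1,9 (sum=10), consumes 2 rolls
Frame 3 starts at roll index 3: rolls=0,6 (sum=6), consumes 2 rolls
Frame 4 starts at roll index 5: rolls=0,0 (sum=0), consumes 2 rolls
Frame 5 starts at roll index 7: rolls=6,4 (sum=10), consumes 2 rolls
Frame 6 starts at roll index 9: rolls=6,3 (sum=9), consumes 2 rolls
Frame 7 starts at roll index 11: rolls=5,1 (sum=6), consumes 2 rolls
Frame 8 starts at roll index 13: rolls=6,1 (sum=7), consumes 2 rolls
Frame 9 starts at roll index 15: rolls=4,6 (sum=10), consumes 2 rolls
Frame 10 starts at roll index 17: 2 remaining rolls

Answer: 0 1 3 5 7 9 11 13 15 17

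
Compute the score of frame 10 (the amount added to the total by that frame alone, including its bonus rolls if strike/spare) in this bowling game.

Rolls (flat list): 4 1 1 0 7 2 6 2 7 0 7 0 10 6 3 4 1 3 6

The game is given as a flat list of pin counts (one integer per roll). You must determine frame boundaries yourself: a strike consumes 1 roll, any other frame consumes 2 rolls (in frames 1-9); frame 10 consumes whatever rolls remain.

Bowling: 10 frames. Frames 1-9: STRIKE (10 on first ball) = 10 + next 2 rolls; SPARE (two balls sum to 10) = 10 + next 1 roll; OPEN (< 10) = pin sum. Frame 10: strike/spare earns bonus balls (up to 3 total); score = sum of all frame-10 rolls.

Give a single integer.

Frame 1: OPEN (4+1=5). Cumulative: 5
Frame 2: OPEN (1+0=1). Cumulative: 6
Frame 3: OPEN (7+2=9). Cumulative: 15
Frame 4: OPEN (6+2=8). Cumulative: 23
Frame 5: OPEN (7+0=7). Cumulative: 30
Frame 6: OPEN (7+0=7). Cumulative: 37
Frame 7: STRIKE. 10 + next two rolls (6+3) = 19. Cumulative: 56
Frame 8: OPEN (6+3=9). Cumulative: 65
Frame 9: OPEN (4+1=5). Cumulative: 70
Frame 10: OPEN. Sum of all frame-10 rolls (3+6) = 9. Cumulative: 79

Answer: 9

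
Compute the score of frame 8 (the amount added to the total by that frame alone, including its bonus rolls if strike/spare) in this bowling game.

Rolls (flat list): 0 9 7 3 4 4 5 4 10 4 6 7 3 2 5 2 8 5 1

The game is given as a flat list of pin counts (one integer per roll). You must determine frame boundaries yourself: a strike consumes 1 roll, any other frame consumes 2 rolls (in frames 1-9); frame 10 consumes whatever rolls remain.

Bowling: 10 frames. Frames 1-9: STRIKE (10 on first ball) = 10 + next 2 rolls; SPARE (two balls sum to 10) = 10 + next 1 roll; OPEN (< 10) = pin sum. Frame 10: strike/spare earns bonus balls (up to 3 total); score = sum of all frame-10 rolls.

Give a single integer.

Answer: 7

Derivation:
Frame 1: OPEN (0+9=9). Cumulative: 9
Frame 2: SPARE (7+3=10). 10 + next roll (4) = 14. Cumulative: 23
Frame 3: OPEN (4+4=8). Cumulative: 31
Frame 4: OPEN (5+4=9). Cumulative: 40
Frame 5: STRIKE. 10 + next two rolls (4+6) = 20. Cumulative: 60
Frame 6: SPARE (4+6=10). 10 + next roll (7) = 17. Cumulative: 77
Frame 7: SPARE (7+3=10). 10 + next roll (2) = 12. Cumulative: 89
Frame 8: OPEN (2+5=7). Cumulative: 96
Frame 9: SPARE (2+8=10). 10 + next roll (5) = 15. Cumulative: 111
Frame 10: OPEN. Sum of all frame-10 rolls (5+1) = 6. Cumulative: 117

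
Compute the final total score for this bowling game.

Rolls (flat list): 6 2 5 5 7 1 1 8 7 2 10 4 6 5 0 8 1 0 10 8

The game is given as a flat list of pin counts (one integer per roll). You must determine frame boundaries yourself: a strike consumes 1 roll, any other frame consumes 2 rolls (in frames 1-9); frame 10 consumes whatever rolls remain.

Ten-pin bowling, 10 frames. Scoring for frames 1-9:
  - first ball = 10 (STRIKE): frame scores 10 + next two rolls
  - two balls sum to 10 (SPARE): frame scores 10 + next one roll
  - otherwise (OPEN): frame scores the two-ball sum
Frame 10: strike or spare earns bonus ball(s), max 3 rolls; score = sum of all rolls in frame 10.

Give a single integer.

Frame 1: OPEN (6+2=8). Cumulative: 8
Frame 2: SPARE (5+5=10). 10 + next roll (7) = 17. Cumulative: 25
Frame 3: OPEN (7+1=8). Cumulative: 33
Frame 4: OPEN (1+8=9). Cumulative: 42
Frame 5: OPEN (7+2=9). Cumulative: 51
Frame 6: STRIKE. 10 + next two rolls (4+6) = 20. Cumulative: 71
Frame 7: SPARE (4+6=10). 10 + next roll (5) = 15. Cumulative: 86
Frame 8: OPEN (5+0=5). Cumulative: 91
Frame 9: OPEN (8+1=9). Cumulative: 100
Frame 10: SPARE. Sum of all frame-10 rolls (0+10+8) = 18. Cumulative: 118

Answer: 118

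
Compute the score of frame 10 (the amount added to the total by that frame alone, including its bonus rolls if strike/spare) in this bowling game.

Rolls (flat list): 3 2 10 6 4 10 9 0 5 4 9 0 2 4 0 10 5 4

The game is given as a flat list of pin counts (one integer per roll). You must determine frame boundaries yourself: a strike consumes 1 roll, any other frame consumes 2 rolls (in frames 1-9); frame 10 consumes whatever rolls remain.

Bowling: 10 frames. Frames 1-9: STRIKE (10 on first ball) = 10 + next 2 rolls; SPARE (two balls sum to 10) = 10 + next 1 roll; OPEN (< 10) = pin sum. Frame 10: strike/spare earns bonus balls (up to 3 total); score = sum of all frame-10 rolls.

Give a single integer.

Answer: 9

Derivation:
Frame 1: OPEN (3+2=5). Cumulative: 5
Frame 2: STRIKE. 10 + next two rolls (6+4) = 20. Cumulative: 25
Frame 3: SPARE (6+4=10). 10 + next roll (10) = 20. Cumulative: 45
Frame 4: STRIKE. 10 + next two rolls (9+0) = 19. Cumulative: 64
Frame 5: OPEN (9+0=9). Cumulative: 73
Frame 6: OPEN (5+4=9). Cumulative: 82
Frame 7: OPEN (9+0=9). Cumulative: 91
Frame 8: OPEN (2+4=6). Cumulative: 97
Frame 9: SPARE (0+10=10). 10 + next roll (5) = 15. Cumulative: 112
Frame 10: OPEN. Sum of all frame-10 rolls (5+4) = 9. Cumulative: 121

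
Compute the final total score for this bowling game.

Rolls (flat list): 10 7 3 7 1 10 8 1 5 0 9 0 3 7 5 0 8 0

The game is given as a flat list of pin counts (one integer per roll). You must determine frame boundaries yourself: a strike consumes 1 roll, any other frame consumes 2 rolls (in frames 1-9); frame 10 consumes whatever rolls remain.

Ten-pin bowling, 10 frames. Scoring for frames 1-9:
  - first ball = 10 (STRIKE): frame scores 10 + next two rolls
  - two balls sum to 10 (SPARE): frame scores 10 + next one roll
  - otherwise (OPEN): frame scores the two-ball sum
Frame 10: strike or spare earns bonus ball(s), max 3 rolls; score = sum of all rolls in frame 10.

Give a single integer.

Answer: 115

Derivation:
Frame 1: STRIKE. 10 + next two rolls (7+3) = 20. Cumulative: 20
Frame 2: SPARE (7+3=10). 10 + next roll (7) = 17. Cumulative: 37
Frame 3: OPEN (7+1=8). Cumulative: 45
Frame 4: STRIKE. 10 + next two rolls (8+1) = 19. Cumulative: 64
Frame 5: OPEN (8+1=9). Cumulative: 73
Frame 6: OPEN (5+0=5). Cumulative: 78
Frame 7: OPEN (9+0=9). Cumulative: 87
Frame 8: SPARE (3+7=10). 10 + next roll (5) = 15. Cumulative: 102
Frame 9: OPEN (5+0=5). Cumulative: 107
Frame 10: OPEN. Sum of all frame-10 rolls (8+0) = 8. Cumulative: 115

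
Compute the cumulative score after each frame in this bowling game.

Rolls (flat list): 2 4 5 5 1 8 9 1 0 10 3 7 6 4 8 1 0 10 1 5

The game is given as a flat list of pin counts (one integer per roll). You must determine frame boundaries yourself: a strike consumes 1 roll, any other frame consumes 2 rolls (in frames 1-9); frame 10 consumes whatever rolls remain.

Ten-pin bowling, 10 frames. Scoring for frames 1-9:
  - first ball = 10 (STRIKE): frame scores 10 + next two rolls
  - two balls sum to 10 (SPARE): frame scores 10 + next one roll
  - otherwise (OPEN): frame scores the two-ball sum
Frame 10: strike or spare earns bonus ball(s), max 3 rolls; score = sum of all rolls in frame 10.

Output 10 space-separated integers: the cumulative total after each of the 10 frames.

Answer: 6 17 26 36 49 65 83 92 103 109

Derivation:
Frame 1: OPEN (2+4=6). Cumulative: 6
Frame 2: SPARE (5+5=10). 10 + next roll (1) = 11. Cumulative: 17
Frame 3: OPEN (1+8=9). Cumulative: 26
Frame 4: SPARE (9+1=10). 10 + next roll (0) = 10. Cumulative: 36
Frame 5: SPARE (0+10=10). 10 + next roll (3) = 13. Cumulative: 49
Frame 6: SPARE (3+7=10). 10 + next roll (6) = 16. Cumulative: 65
Frame 7: SPARE (6+4=10). 10 + next roll (8) = 18. Cumulative: 83
Frame 8: OPEN (8+1=9). Cumulative: 92
Frame 9: SPARE (0+10=10). 10 + next roll (1) = 11. Cumulative: 103
Frame 10: OPEN. Sum of all frame-10 rolls (1+5) = 6. Cumulative: 109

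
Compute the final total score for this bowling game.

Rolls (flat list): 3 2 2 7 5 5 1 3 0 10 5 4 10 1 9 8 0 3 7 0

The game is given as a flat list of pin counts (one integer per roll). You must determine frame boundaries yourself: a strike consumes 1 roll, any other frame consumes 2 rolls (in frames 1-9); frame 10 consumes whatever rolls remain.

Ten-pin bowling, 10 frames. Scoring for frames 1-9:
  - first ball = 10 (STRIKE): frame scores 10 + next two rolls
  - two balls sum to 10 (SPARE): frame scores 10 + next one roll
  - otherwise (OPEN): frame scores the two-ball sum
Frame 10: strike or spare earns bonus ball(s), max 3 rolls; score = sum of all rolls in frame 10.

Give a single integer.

Answer: 109

Derivation:
Frame 1: OPEN (3+2=5). Cumulative: 5
Frame 2: OPEN (2+7=9). Cumulative: 14
Frame 3: SPARE (5+5=10). 10 + next roll (1) = 11. Cumulative: 25
Frame 4: OPEN (1+3=4). Cumulative: 29
Frame 5: SPARE (0+10=10). 10 + next roll (5) = 15. Cumulative: 44
Frame 6: OPEN (5+4=9). Cumulative: 53
Frame 7: STRIKE. 10 + next two rolls (1+9) = 20. Cumulative: 73
Frame 8: SPARE (1+9=10). 10 + next roll (8) = 18. Cumulative: 91
Frame 9: OPEN (8+0=8). Cumulative: 99
Frame 10: SPARE. Sum of all frame-10 rolls (3+7+0) = 10. Cumulative: 109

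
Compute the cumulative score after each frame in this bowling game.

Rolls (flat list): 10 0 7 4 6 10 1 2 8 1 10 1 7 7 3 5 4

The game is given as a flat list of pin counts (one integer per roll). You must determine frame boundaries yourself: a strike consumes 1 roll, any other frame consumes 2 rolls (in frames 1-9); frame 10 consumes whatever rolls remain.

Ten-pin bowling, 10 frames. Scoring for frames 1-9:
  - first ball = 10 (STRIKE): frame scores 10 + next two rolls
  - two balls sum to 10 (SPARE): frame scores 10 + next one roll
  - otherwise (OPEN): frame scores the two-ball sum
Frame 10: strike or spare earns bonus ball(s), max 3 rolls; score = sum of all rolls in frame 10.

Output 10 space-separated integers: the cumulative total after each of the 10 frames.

Answer: 17 24 44 57 60 69 87 95 110 119

Derivation:
Frame 1: STRIKE. 10 + next two rolls (0+7) = 17. Cumulative: 17
Frame 2: OPEN (0+7=7). Cumulative: 24
Frame 3: SPARE (4+6=10). 10 + next roll (10) = 20. Cumulative: 44
Frame 4: STRIKE. 10 + next two rolls (1+2) = 13. Cumulative: 57
Frame 5: OPEN (1+2=3). Cumulative: 60
Frame 6: OPEN (8+1=9). Cumulative: 69
Frame 7: STRIKE. 10 + next two rolls (1+7) = 18. Cumulative: 87
Frame 8: OPEN (1+7=8). Cumulative: 95
Frame 9: SPARE (7+3=10). 10 + next roll (5) = 15. Cumulative: 110
Frame 10: OPEN. Sum of all frame-10 rolls (5+4) = 9. Cumulative: 119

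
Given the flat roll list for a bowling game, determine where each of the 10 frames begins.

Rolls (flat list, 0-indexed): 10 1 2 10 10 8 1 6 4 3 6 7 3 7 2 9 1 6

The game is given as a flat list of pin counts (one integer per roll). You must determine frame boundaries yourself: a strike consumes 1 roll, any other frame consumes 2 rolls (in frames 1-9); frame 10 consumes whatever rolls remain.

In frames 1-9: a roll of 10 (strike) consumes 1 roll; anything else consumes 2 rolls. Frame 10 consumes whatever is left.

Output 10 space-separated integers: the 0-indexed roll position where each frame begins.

Answer: 0 1 3 4 5 7 9 11 13 15

Derivation:
Frame 1 starts at roll index 0: roll=10 (strike), consumes 1 roll
Frame 2 starts at roll index 1: rolls=1,2 (sum=3), consumes 2 rolls
Frame 3 starts at roll index 3: roll=10 (strike), consumes 1 roll
Frame 4 starts at roll index 4: roll=10 (strike), consumes 1 roll
Frame 5 starts at roll index 5: rolls=8,1 (sum=9), consumes 2 rolls
Frame 6 starts at roll index 7: rolls=6,4 (sum=10), consumes 2 rolls
Frame 7 starts at roll index 9: rolls=3,6 (sum=9), consumes 2 rolls
Frame 8 starts at roll index 11: rolls=7,3 (sum=10), consumes 2 rolls
Frame 9 starts at roll index 13: rolls=7,2 (sum=9), consumes 2 rolls
Frame 10 starts at roll index 15: 3 remaining rolls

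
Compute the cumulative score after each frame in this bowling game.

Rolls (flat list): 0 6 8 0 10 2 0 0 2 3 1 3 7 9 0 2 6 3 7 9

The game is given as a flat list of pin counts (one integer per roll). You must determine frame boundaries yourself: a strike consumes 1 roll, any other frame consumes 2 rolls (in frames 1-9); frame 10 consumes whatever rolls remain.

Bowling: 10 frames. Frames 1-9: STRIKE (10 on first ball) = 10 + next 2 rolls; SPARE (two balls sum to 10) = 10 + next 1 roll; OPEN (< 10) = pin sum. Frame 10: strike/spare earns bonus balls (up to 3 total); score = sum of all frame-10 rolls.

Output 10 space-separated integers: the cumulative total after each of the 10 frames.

Frame 1: OPEN (0+6=6). Cumulative: 6
Frame 2: OPEN (8+0=8). Cumulative: 14
Frame 3: STRIKE. 10 + next two rolls (2+0) = 12. Cumulative: 26
Frame 4: OPEN (2+0=2). Cumulative: 28
Frame 5: OPEN (0+2=2). Cumulative: 30
Frame 6: OPEN (3+1=4). Cumulative: 34
Frame 7: SPARE (3+7=10). 10 + next roll (9) = 19. Cumulative: 53
Frame 8: OPEN (9+0=9). Cumulative: 62
Frame 9: OPEN (2+6=8). Cumulative: 70
Frame 10: SPARE. Sum of all frame-10 rolls (3+7+9) = 19. Cumulative: 89

Answer: 6 14 26 28 30 34 53 62 70 89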